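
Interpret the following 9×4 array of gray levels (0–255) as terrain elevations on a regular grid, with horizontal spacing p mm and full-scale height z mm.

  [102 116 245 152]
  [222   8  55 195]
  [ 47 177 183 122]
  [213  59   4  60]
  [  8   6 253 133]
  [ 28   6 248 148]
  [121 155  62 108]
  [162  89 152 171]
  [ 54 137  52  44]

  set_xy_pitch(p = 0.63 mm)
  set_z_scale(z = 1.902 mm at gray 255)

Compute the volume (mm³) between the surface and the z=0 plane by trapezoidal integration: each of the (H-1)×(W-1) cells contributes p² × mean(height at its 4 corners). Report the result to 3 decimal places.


7.961

height_mm = gray/255 × 1.902; cell vol = 0.63² × mean(4 corners)
unit = 0.63² × 1.902 / (4×255) = 0.000740102 mm³ per gray-sum
row 0: Σ corner-gray over 3 cells = 1519  → 1.1242
row 1: Σ corner-gray over 3 cells = 1432  → 1.0598
row 2: Σ corner-gray over 3 cells = 1288  → 0.9533
row 3: Σ corner-gray over 3 cells = 1058  → 0.7830
row 4: Σ corner-gray over 3 cells = 1343  → 0.9940
row 5: Σ corner-gray over 3 cells = 1347  → 0.9969
row 6: Σ corner-gray over 3 cells = 1478  → 1.0939
row 7: Σ corner-gray over 3 cells = 1291  → 0.9555
Σ rows: total corner-gray = 10756  → 7.9605 mm³


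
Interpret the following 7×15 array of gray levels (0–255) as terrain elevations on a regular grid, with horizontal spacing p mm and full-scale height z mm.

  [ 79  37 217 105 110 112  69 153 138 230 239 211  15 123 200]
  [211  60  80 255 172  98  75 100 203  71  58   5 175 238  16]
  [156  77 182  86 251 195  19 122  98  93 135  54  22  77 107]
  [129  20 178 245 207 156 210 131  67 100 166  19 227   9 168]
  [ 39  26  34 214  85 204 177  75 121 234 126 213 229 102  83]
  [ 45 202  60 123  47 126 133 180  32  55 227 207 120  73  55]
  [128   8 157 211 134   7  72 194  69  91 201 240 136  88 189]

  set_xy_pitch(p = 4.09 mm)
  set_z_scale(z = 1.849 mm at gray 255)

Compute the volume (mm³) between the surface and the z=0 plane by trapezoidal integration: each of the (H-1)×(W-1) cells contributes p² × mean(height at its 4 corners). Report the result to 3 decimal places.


1273.356

height_mm = gray/255 × 1.849; cell vol = 4.09² × mean(4 corners)
unit = 4.09² × 1.849 / (4×255) = 0.0303238 mm³ per gray-sum
row 0: Σ corner-gray over 14 cells = 7204  → 218.4525
row 1: Σ corner-gray over 14 cells = 6492  → 196.8620
row 2: Σ corner-gray over 14 cells = 6852  → 207.7785
row 3: Σ corner-gray over 14 cells = 7569  → 229.5207
row 4: Σ corner-gray over 14 cells = 7072  → 214.4498
row 5: Σ corner-gray over 14 cells = 6803  → 206.2927
Σ rows: total corner-gray = 41992  → 1273.3562 mm³


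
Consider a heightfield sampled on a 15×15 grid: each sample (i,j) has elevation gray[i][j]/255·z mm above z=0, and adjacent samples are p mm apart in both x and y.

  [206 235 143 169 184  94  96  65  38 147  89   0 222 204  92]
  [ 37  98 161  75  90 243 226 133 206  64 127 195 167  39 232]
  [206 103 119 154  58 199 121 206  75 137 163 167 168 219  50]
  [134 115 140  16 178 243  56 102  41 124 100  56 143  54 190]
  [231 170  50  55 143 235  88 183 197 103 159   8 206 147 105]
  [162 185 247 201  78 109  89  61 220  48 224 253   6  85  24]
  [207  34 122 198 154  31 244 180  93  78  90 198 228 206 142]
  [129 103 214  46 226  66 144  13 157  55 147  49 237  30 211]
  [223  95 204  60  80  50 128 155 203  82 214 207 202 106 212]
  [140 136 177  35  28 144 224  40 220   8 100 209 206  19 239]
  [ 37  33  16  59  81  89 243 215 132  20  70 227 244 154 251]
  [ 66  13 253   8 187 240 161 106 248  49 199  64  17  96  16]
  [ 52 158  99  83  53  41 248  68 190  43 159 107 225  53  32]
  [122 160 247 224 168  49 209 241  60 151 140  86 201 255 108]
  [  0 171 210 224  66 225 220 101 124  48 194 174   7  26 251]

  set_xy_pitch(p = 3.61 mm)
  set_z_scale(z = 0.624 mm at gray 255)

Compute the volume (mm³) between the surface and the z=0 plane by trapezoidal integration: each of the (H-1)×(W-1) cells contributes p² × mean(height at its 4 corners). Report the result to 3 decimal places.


826.031

height_mm = gray/255 × 0.624; cell vol = 3.61² × mean(4 corners)
unit = 3.61² × 0.624 / (4×255) = 0.00797258 mm³ per gray-sum
row 0: Σ corner-gray over 14 cells = 7587  → 60.4880
row 1: Σ corner-gray over 14 cells = 7951  → 63.3900
row 2: Σ corner-gray over 14 cells = 7094  → 56.5575
row 3: Σ corner-gray over 14 cells = 6884  → 54.8832
row 4: Σ corner-gray over 14 cells = 7622  → 60.7670
row 5: Σ corner-gray over 14 cells = 7859  → 62.6565
row 6: Σ corner-gray over 14 cells = 7375  → 58.7978
row 7: Σ corner-gray over 14 cells = 7321  → 58.3672
row 8: Σ corner-gray over 14 cells = 7478  → 59.6189
row 9: Σ corner-gray over 14 cells = 6925  → 55.2101
row 10: Σ corner-gray over 14 cells = 6818  → 54.3570
row 11: Σ corner-gray over 14 cells = 6502  → 51.8377
row 12: Σ corner-gray over 14 cells = 7750  → 61.7875
row 13: Σ corner-gray over 14 cells = 8443  → 67.3125
Σ rows: total corner-gray = 103609  → 826.0309 mm³


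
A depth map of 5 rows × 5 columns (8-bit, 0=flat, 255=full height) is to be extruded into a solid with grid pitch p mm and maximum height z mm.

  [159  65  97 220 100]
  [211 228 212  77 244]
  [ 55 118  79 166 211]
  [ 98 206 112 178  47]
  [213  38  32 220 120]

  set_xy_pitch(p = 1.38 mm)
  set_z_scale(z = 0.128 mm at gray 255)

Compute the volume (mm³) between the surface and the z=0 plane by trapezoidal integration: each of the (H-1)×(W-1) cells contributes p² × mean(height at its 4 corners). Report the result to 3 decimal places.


height_mm = gray/255 × 0.128; cell vol = 1.38² × mean(4 corners)
unit = 1.38² × 0.128 / (4×255) = 0.000238984 mm³ per gray-sum
row 0: Σ corner-gray over 4 cells = 2512  → 0.6003
row 1: Σ corner-gray over 4 cells = 2481  → 0.5929
row 2: Σ corner-gray over 4 cells = 2129  → 0.5088
row 3: Σ corner-gray over 4 cells = 2050  → 0.4899
Σ rows: total corner-gray = 9172  → 2.1920 mm³

2.192


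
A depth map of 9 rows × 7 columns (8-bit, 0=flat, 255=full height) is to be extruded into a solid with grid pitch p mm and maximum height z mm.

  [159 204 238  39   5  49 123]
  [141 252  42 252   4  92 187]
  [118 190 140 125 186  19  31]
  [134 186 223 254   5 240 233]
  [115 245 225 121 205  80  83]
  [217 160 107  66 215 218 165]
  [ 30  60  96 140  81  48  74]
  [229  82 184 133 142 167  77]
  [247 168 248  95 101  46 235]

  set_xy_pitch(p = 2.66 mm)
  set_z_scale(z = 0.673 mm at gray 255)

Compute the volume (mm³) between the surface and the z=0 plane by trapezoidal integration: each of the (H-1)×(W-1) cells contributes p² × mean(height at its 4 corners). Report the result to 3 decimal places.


124.920

height_mm = gray/255 × 0.673; cell vol = 2.66² × mean(4 corners)
unit = 2.66² × 0.673 / (4×255) = 0.00466851 mm³ per gray-sum
row 0: Σ corner-gray over 6 cells = 2964  → 13.8375
row 1: Σ corner-gray over 6 cells = 3081  → 14.3837
row 2: Σ corner-gray over 6 cells = 3652  → 17.0494
row 3: Σ corner-gray over 6 cells = 4133  → 19.2949
row 4: Σ corner-gray over 6 cells = 3864  → 18.0391
row 5: Σ corner-gray over 6 cells = 2868  → 13.3893
row 6: Σ corner-gray over 6 cells = 2676  → 12.4929
row 7: Σ corner-gray over 6 cells = 3520  → 16.4332
Σ rows: total corner-gray = 26758  → 124.9200 mm³


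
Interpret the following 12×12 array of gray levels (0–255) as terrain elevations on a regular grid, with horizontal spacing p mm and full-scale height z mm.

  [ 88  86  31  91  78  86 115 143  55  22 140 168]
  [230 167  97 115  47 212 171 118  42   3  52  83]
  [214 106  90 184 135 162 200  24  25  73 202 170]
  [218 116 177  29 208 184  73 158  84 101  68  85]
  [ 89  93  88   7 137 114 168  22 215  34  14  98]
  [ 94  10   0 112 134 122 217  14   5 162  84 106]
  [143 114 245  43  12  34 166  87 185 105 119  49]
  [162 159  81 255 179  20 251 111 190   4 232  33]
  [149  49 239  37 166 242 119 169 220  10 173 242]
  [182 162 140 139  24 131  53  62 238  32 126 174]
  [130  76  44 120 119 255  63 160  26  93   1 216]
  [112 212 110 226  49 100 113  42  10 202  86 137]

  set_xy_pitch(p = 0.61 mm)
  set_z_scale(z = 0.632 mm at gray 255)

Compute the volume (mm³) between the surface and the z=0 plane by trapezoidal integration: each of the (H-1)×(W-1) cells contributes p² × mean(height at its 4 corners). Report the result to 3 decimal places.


12.739

height_mm = gray/255 × 0.632; cell vol = 0.61² × mean(4 corners)
unit = 0.61² × 0.632 / (4×255) = 0.000230556 mm³ per gray-sum
row 0: Σ corner-gray over 11 cells = 4311  → 0.9939
row 1: Σ corner-gray over 11 cells = 5147  → 1.1867
row 2: Σ corner-gray over 11 cells = 5485  → 1.2646
row 3: Σ corner-gray over 11 cells = 4670  → 1.0767
row 4: Σ corner-gray over 11 cells = 3891  → 0.8971
row 5: Σ corner-gray over 11 cells = 4332  → 0.9988
row 6: Σ corner-gray over 11 cells = 5571  → 1.2844
row 7: Σ corner-gray over 11 cells = 6398  → 1.4751
row 8: Σ corner-gray over 11 cells = 5809  → 1.3393
row 9: Σ corner-gray over 11 cells = 4830  → 1.1136
row 10: Σ corner-gray over 11 cells = 4809  → 1.1087
Σ rows: total corner-gray = 55253  → 12.7389 mm³


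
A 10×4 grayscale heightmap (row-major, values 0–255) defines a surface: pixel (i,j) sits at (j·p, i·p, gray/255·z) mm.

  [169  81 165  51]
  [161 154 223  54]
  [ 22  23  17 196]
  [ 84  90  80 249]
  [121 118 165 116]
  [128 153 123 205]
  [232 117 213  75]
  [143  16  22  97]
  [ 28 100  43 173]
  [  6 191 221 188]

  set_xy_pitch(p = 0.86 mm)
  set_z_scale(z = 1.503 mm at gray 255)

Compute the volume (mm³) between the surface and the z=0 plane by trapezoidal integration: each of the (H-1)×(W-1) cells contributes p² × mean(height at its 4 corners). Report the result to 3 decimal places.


13.651

height_mm = gray/255 × 1.503; cell vol = 0.86² × mean(4 corners)
unit = 0.86² × 1.503 / (4×255) = 0.00108982 mm³ per gray-sum
row 0: Σ corner-gray over 3 cells = 1681  → 1.8320
row 1: Σ corner-gray over 3 cells = 1267  → 1.3808
row 2: Σ corner-gray over 3 cells = 971  → 1.0582
row 3: Σ corner-gray over 3 cells = 1476  → 1.6086
row 4: Σ corner-gray over 3 cells = 1688  → 1.8396
row 5: Σ corner-gray over 3 cells = 1852  → 2.0184
row 6: Σ corner-gray over 3 cells = 1283  → 1.3982
row 7: Σ corner-gray over 3 cells = 803  → 0.8751
row 8: Σ corner-gray over 3 cells = 1505  → 1.6402
Σ rows: total corner-gray = 12526  → 13.6511 mm³


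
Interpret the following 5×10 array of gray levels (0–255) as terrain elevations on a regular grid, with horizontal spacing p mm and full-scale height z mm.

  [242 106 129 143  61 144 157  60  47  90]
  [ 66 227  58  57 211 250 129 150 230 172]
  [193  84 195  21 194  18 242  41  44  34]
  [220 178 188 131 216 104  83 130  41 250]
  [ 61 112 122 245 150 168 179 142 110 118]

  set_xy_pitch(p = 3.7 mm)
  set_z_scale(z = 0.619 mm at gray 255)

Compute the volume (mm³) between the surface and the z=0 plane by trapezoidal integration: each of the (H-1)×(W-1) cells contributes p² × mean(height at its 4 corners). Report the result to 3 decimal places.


height_mm = gray/255 × 0.619; cell vol = 3.7² × mean(4 corners)
unit = 3.7² × 0.619 / (4×255) = 0.00830795 mm³ per gray-sum
row 0: Σ corner-gray over 9 cells = 4888  → 40.6093
row 1: Σ corner-gray over 9 cells = 4767  → 39.6040
row 2: Σ corner-gray over 9 cells = 4517  → 37.5270
row 3: Σ corner-gray over 9 cells = 5247  → 43.5918
Σ rows: total corner-gray = 19419  → 161.3321 mm³

161.332


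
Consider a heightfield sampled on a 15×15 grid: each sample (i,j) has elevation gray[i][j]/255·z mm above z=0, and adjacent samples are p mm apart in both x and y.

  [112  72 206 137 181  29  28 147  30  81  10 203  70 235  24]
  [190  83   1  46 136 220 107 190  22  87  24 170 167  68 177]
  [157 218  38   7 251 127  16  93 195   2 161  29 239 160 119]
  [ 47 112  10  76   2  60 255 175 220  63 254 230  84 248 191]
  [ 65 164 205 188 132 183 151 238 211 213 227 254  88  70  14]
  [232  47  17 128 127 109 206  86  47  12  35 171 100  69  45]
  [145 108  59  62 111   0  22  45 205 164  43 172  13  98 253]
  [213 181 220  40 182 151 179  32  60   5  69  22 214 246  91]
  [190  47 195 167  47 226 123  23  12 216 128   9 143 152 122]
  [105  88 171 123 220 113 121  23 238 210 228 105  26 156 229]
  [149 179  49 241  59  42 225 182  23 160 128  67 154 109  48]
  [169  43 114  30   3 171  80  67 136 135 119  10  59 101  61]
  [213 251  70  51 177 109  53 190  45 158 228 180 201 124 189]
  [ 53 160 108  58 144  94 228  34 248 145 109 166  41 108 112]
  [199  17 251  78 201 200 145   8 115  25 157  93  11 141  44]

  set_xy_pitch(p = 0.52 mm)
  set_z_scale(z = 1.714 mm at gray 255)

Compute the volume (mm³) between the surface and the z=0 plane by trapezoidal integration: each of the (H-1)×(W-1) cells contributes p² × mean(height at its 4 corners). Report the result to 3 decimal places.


height_mm = gray/255 × 1.714; cell vol = 0.52² × mean(4 corners)
unit = 0.52² × 1.714 / (4×255) = 0.000454378 mm³ per gray-sum
row 0: Σ corner-gray over 14 cells = 6003  → 2.7276
row 1: Σ corner-gray over 14 cells = 6357  → 2.8885
row 2: Σ corner-gray over 14 cells = 7164  → 3.2552
row 3: Σ corner-gray over 14 cells = 8543  → 3.8818
row 4: Σ corner-gray over 14 cells = 7312  → 3.3224
row 5: Σ corner-gray over 14 cells = 5187  → 2.3569
row 6: Σ corner-gray over 14 cells = 6108  → 2.7753
row 7: Σ corner-gray over 14 cells = 6794  → 3.0870
row 8: Σ corner-gray over 14 cells = 7266  → 3.3015
row 9: Σ corner-gray over 14 cells = 7411  → 3.3674
row 10: Σ corner-gray over 14 cells = 5799  → 2.6349
row 11: Σ corner-gray over 14 cells = 6442  → 2.9271
row 12: Σ corner-gray over 14 cells = 7527  → 3.4201
row 13: Σ corner-gray over 14 cells = 6578  → 2.9889
Σ rows: total corner-gray = 94491  → 42.9346 mm³

42.935


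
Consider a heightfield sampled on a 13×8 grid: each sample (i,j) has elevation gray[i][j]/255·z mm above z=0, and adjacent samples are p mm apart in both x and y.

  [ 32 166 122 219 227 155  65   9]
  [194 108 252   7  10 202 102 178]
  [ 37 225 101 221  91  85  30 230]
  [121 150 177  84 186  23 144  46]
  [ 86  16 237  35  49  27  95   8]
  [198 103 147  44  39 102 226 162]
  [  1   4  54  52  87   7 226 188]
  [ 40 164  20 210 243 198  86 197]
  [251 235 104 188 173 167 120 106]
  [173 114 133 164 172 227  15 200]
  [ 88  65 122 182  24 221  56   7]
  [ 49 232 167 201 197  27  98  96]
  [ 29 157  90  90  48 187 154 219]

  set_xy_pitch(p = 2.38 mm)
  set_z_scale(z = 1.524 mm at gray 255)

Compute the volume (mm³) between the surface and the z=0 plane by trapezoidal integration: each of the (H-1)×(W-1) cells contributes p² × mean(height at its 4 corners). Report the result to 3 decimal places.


height_mm = gray/255 × 1.524; cell vol = 2.38² × mean(4 corners)
unit = 2.38² × 1.524 / (4×255) = 0.00846328 mm³ per gray-sum
row 0: Σ corner-gray over 7 cells = 3683  → 31.1703
row 1: Σ corner-gray over 7 cells = 3507  → 29.6807
row 2: Σ corner-gray over 7 cells = 3468  → 29.3507
row 3: Σ corner-gray over 7 cells = 2707  → 22.9101
row 4: Σ corner-gray over 7 cells = 2694  → 22.8001
row 5: Σ corner-gray over 7 cells = 2731  → 23.1132
row 6: Σ corner-gray over 7 cells = 3128  → 26.4731
row 7: Σ corner-gray over 7 cells = 4410  → 37.3231
row 8: Σ corner-gray over 7 cells = 4354  → 36.8491
row 9: Σ corner-gray over 7 cells = 3458  → 29.2660
row 10: Σ corner-gray over 7 cells = 3424  → 28.9783
row 11: Σ corner-gray over 7 cells = 3689  → 31.2210
Σ rows: total corner-gray = 41253  → 349.1357 mm³

349.136


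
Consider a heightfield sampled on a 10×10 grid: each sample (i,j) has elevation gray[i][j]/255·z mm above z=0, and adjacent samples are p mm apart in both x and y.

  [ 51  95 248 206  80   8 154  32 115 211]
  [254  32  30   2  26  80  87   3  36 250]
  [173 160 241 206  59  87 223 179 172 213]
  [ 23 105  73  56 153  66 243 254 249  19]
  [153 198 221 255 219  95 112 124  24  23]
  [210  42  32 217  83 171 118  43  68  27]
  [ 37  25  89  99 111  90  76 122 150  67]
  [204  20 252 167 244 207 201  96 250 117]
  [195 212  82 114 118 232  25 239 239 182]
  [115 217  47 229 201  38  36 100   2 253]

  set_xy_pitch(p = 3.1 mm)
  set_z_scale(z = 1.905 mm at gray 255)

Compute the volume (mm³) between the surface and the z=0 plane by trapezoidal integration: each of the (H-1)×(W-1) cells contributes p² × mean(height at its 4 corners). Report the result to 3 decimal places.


749.440

height_mm = gray/255 × 1.905; cell vol = 3.1² × mean(4 corners)
unit = 3.1² × 1.905 / (4×255) = 0.0179481 mm³ per gray-sum
row 0: Σ corner-gray over 9 cells = 3234  → 58.0441
row 1: Σ corner-gray over 9 cells = 4136  → 74.2333
row 2: Σ corner-gray over 9 cells = 5480  → 98.3555
row 3: Σ corner-gray over 9 cells = 5112  → 91.7506
row 4: Σ corner-gray over 9 cells = 4457  → 79.9946
row 5: Σ corner-gray over 9 cells = 3413  → 61.2568
row 6: Σ corner-gray over 9 cells = 4823  → 86.5636
row 7: Σ corner-gray over 9 cells = 6094  → 109.3756
row 8: Σ corner-gray over 9 cells = 5007  → 89.8661
Σ rows: total corner-gray = 41756  → 749.4404 mm³


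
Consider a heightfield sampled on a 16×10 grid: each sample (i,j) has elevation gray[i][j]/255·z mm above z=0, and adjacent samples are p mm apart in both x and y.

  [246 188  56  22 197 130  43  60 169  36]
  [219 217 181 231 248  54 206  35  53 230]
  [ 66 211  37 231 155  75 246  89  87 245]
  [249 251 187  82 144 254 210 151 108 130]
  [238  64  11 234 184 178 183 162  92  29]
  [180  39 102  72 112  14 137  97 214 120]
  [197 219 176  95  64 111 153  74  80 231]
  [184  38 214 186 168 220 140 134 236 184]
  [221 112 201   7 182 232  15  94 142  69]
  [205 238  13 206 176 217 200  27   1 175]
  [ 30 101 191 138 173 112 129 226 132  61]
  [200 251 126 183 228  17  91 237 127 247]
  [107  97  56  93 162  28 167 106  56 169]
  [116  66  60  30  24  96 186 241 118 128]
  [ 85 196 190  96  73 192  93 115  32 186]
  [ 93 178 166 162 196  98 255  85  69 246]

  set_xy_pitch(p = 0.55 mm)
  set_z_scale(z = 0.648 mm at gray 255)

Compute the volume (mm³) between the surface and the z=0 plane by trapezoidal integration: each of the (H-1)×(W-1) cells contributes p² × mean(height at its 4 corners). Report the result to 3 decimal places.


14.211

height_mm = gray/255 × 0.648; cell vol = 0.55² × mean(4 corners)
unit = 0.55² × 0.648 / (4×255) = 0.000192176 mm³ per gray-sum
row 0: Σ corner-gray over 9 cells = 4911  → 0.9438
row 1: Σ corner-gray over 9 cells = 5472  → 1.0516
row 2: Σ corner-gray over 9 cells = 5726  → 1.1004
row 3: Σ corner-gray over 9 cells = 5636  → 1.0831
row 4: Σ corner-gray over 9 cells = 4357  → 0.8373
row 5: Σ corner-gray over 9 cells = 4246  → 0.8160
row 6: Σ corner-gray over 9 cells = 5412  → 1.0401
row 7: Σ corner-gray over 9 cells = 5300  → 1.0185
row 8: Σ corner-gray over 9 cells = 4796  → 0.9217
row 9: Σ corner-gray over 9 cells = 5031  → 0.9668
row 10: Σ corner-gray over 9 cells = 5462  → 1.0497
row 11: Σ corner-gray over 9 cells = 4773  → 0.9173
row 12: Σ corner-gray over 9 cells = 3692  → 0.7095
row 13: Σ corner-gray over 9 cells = 4131  → 0.7939
row 14: Σ corner-gray over 9 cells = 5002  → 0.9613
Σ rows: total corner-gray = 73947  → 14.2109 mm³


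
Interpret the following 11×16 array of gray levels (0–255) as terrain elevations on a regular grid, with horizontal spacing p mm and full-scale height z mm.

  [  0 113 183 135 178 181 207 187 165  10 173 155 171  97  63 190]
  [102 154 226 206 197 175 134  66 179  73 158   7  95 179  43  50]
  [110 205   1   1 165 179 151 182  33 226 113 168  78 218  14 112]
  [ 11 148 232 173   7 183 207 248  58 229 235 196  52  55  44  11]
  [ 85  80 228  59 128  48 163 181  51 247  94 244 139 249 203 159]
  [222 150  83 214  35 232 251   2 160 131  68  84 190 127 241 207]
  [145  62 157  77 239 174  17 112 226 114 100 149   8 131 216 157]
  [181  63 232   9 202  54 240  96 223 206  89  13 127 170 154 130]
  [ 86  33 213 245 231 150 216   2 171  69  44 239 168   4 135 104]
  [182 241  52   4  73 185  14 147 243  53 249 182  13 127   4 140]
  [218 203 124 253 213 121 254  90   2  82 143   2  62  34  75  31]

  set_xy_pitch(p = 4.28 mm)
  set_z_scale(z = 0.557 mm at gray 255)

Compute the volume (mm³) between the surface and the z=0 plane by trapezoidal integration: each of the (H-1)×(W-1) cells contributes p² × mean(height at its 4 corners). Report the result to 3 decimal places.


799.732

height_mm = gray/255 × 0.557; cell vol = 4.28² × mean(4 corners)
unit = 4.28² × 0.557 / (4×255) = 0.0100033 mm³ per gray-sum
row 0: Σ corner-gray over 15 cells = 8162  → 81.6468
row 1: Σ corner-gray over 15 cells = 7626  → 76.2850
row 2: Σ corner-gray over 15 cells = 7846  → 78.4858
row 3: Σ corner-gray over 15 cells = 8628  → 86.3083
row 4: Σ corner-gray over 15 cells = 8837  → 88.3990
row 5: Σ corner-gray over 15 cells = 8231  → 82.3370
row 6: Σ corner-gray over 15 cells = 7933  → 79.3560
row 7: Σ corner-gray over 15 cells = 8097  → 80.9966
row 8: Σ corner-gray over 15 cells = 7526  → 75.2847
row 9: Σ corner-gray over 15 cells = 7061  → 70.6332
Σ rows: total corner-gray = 79947  → 799.7325 mm³


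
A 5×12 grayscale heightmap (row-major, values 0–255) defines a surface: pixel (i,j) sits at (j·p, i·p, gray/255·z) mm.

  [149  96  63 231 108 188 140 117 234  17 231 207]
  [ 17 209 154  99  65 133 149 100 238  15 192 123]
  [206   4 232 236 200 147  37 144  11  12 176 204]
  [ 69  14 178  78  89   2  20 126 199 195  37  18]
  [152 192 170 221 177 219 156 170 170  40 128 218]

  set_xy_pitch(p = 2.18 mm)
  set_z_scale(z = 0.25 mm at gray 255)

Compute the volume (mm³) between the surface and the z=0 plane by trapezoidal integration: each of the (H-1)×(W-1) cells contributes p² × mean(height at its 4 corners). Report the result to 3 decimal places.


25.742

height_mm = gray/255 × 0.25; cell vol = 2.18² × mean(4 corners)
unit = 2.18² × 0.25 / (4×255) = 0.0011648 mm³ per gray-sum
row 0: Σ corner-gray over 11 cells = 6054  → 7.0517
row 1: Σ corner-gray over 11 cells = 5656  → 6.5881
row 2: Σ corner-gray over 11 cells = 4771  → 5.5573
row 3: Σ corner-gray over 11 cells = 5619  → 6.5450
Σ rows: total corner-gray = 22100  → 25.7422 mm³


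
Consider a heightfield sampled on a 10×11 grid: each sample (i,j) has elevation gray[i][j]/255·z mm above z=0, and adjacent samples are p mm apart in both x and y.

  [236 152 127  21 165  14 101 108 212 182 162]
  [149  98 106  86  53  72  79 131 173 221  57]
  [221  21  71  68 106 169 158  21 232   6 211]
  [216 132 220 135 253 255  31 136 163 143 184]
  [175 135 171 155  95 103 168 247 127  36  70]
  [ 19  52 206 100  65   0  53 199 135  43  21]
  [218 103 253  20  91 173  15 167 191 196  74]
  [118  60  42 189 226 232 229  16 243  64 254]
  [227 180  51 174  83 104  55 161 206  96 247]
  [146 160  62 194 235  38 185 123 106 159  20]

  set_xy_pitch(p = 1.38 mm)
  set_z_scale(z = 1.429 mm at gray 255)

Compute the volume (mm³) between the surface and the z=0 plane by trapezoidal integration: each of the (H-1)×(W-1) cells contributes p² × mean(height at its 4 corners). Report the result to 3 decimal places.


height_mm = gray/255 × 1.429; cell vol = 1.38² × mean(4 corners)
unit = 1.38² × 1.429 / (4×255) = 0.00266803 mm³ per gray-sum
row 0: Σ corner-gray over 10 cells = 4806  → 12.8225
row 1: Σ corner-gray over 10 cells = 4380  → 11.6860
row 2: Σ corner-gray over 10 cells = 5472  → 14.5994
row 3: Σ corner-gray over 10 cells = 6055  → 16.1549
row 4: Σ corner-gray over 10 cells = 4465  → 11.9127
row 5: Σ corner-gray over 10 cells = 4456  → 11.8887
row 6: Σ corner-gray over 10 cells = 5684  → 15.1651
row 7: Σ corner-gray over 10 cells = 5668  → 15.1224
row 8: Σ corner-gray over 10 cells = 5384  → 14.3647
Σ rows: total corner-gray = 46370  → 123.7164 mm³

123.716


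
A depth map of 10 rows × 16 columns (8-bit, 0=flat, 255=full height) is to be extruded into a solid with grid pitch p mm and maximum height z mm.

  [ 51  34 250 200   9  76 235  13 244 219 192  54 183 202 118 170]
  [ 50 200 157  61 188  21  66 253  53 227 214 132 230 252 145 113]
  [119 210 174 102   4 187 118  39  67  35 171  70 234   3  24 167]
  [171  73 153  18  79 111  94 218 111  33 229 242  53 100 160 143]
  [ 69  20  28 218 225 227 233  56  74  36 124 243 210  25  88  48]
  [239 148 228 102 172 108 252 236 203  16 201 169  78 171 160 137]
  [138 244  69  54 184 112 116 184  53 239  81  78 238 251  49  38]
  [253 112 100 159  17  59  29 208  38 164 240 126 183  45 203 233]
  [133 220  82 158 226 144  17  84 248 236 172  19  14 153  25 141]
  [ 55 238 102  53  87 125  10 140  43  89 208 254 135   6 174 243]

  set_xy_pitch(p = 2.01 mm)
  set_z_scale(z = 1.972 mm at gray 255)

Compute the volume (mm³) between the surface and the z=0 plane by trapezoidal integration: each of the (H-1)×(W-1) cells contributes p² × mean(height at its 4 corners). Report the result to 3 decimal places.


558.234

height_mm = gray/255 × 1.972; cell vol = 2.01² × mean(4 corners)
unit = 2.01² × 1.972 / (4×255) = 0.00781086 mm³ per gray-sum
row 0: Σ corner-gray over 15 cells = 8840  → 69.0480
row 1: Σ corner-gray over 15 cells = 7723  → 60.3233
row 2: Σ corner-gray over 15 cells = 6824  → 53.3013
row 3: Σ corner-gray over 15 cells = 7393  → 57.7457
row 4: Σ corner-gray over 15 cells = 8595  → 67.1343
row 5: Σ corner-gray over 15 cells = 8944  → 69.8603
row 6: Σ corner-gray over 15 cells = 7932  → 61.9557
row 7: Σ corner-gray over 15 cells = 7722  → 60.3155
row 8: Σ corner-gray over 15 cells = 7496  → 58.5502
Σ rows: total corner-gray = 71469  → 558.2344 mm³


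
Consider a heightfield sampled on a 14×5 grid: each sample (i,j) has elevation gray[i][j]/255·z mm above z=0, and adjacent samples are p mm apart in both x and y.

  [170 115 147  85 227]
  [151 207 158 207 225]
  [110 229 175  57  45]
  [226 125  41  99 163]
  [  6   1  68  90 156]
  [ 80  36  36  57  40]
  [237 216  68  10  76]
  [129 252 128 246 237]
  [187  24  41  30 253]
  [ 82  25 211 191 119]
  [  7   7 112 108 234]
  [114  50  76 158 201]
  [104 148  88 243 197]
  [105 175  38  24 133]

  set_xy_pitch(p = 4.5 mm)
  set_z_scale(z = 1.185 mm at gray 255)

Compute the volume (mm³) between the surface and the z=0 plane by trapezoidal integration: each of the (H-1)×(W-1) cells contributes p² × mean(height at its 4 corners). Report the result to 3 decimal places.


579.509

height_mm = gray/255 × 1.185; cell vol = 4.5² × mean(4 corners)
unit = 4.5² × 1.185 / (4×255) = 0.0235257 mm³ per gray-sum
row 0: Σ corner-gray over 4 cells = 2611  → 61.4257
row 1: Σ corner-gray over 4 cells = 2597  → 61.0963
row 2: Σ corner-gray over 4 cells = 1996  → 46.9574
row 3: Σ corner-gray over 4 cells = 1399  → 32.9125
row 4: Σ corner-gray over 4 cells = 858  → 20.1851
row 5: Σ corner-gray over 4 cells = 1279  → 30.0894
row 6: Σ corner-gray over 4 cells = 2519  → 59.2613
row 7: Σ corner-gray over 4 cells = 2248  → 52.8859
row 8: Σ corner-gray over 4 cells = 1685  → 39.6409
row 9: Σ corner-gray over 4 cells = 1750  → 41.1700
row 10: Σ corner-gray over 4 cells = 1578  → 37.1236
row 11: Σ corner-gray over 4 cells = 2142  → 50.3921
row 12: Σ corner-gray over 4 cells = 1971  → 46.3692
Σ rows: total corner-gray = 24633  → 579.5094 mm³


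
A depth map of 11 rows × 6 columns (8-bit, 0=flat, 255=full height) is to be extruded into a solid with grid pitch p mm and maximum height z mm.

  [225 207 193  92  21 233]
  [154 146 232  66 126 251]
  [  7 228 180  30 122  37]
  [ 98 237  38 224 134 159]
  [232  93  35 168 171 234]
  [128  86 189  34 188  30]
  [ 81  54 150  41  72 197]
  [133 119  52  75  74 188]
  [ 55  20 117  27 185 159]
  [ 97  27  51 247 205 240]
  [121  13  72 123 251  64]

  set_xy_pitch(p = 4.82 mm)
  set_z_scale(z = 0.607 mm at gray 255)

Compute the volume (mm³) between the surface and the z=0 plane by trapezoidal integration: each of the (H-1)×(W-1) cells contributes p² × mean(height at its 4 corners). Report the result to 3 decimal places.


height_mm = gray/255 × 0.607; cell vol = 4.82² × mean(4 corners)
unit = 4.82² × 0.607 / (4×255) = 0.0138256 mm³ per gray-sum
row 0: Σ corner-gray over 5 cells = 3029  → 41.8776
row 1: Σ corner-gray over 5 cells = 2709  → 37.4534
row 2: Σ corner-gray over 5 cells = 2687  → 37.1493
row 3: Σ corner-gray over 5 cells = 2923  → 40.4121
row 4: Σ corner-gray over 5 cells = 2552  → 35.2828
row 5: Σ corner-gray over 5 cells = 2064  → 28.5359
row 6: Σ corner-gray over 5 cells = 1873  → 25.8953
row 7: Σ corner-gray over 5 cells = 1873  → 25.8953
row 8: Σ corner-gray over 5 cells = 2309  → 31.9232
row 9: Σ corner-gray over 5 cells = 2500  → 34.5639
Σ rows: total corner-gray = 24519  → 338.9888 mm³

338.989


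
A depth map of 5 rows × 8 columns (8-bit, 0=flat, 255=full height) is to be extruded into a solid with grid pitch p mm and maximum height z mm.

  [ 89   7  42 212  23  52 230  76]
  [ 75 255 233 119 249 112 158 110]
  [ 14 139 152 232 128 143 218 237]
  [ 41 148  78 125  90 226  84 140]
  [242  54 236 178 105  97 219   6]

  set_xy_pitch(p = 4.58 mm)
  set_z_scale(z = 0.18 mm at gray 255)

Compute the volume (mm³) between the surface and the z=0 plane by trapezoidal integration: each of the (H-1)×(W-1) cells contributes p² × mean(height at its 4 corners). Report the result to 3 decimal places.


59.646

height_mm = gray/255 × 0.18; cell vol = 4.58² × mean(4 corners)
unit = 4.58² × 0.18 / (4×255) = 0.00370172 mm³ per gray-sum
row 0: Σ corner-gray over 7 cells = 3734  → 13.8222
row 1: Σ corner-gray over 7 cells = 4712  → 17.4425
row 2: Σ corner-gray over 7 cells = 3958  → 14.6514
row 3: Σ corner-gray over 7 cells = 3709  → 13.7297
Σ rows: total corner-gray = 16113  → 59.6458 mm³


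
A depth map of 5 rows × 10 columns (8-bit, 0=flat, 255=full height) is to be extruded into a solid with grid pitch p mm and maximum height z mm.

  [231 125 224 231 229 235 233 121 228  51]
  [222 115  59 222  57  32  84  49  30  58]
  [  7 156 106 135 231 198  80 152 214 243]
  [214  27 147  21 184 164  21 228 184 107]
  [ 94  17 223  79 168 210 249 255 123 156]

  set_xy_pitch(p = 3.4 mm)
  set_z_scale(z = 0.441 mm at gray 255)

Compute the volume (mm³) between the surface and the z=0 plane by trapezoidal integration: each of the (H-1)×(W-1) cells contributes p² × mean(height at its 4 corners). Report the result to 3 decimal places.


height_mm = gray/255 × 0.441; cell vol = 3.4² × mean(4 corners)
unit = 3.4² × 0.441 / (4×255) = 0.004998 mm³ per gray-sum
row 0: Σ corner-gray over 9 cells = 5110  → 25.5398
row 1: Σ corner-gray over 9 cells = 4370  → 21.8413
row 2: Σ corner-gray over 9 cells = 5067  → 25.3249
row 3: Σ corner-gray over 9 cells = 5171  → 25.8447
Σ rows: total corner-gray = 19718  → 98.5506 mm³

98.551


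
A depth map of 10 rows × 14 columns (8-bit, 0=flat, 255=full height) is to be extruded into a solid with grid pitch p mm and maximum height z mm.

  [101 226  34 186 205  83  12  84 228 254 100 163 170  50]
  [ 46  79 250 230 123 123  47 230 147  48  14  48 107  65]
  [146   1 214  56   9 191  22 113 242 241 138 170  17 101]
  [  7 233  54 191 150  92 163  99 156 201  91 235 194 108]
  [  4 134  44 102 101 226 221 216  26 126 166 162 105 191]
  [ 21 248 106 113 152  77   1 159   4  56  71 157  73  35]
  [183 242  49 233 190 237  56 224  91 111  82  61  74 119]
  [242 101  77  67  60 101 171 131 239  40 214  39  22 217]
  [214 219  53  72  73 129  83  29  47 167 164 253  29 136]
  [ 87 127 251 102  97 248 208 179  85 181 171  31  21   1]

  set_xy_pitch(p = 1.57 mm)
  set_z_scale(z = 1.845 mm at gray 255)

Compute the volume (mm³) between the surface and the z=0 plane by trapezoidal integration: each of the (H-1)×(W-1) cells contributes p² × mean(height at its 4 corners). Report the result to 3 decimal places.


258.512

height_mm = gray/255 × 1.845; cell vol = 1.57² × mean(4 corners)
unit = 1.57² × 1.845 / (4×255) = 0.00445857 mm³ per gray-sum
row 0: Σ corner-gray over 13 cells = 6644  → 29.6227
row 1: Σ corner-gray over 13 cells = 6078  → 27.0992
row 2: Σ corner-gray over 13 cells = 6908  → 30.7998
row 3: Σ corner-gray over 13 cells = 7286  → 32.4851
row 4: Σ corner-gray over 13 cells = 5943  → 26.4973
row 5: Σ corner-gray over 13 cells = 6092  → 27.1616
row 6: Σ corner-gray over 13 cells = 6585  → 29.3597
row 7: Σ corner-gray over 13 cells = 5969  → 26.6132
row 8: Σ corner-gray over 13 cells = 6476  → 28.8737
Σ rows: total corner-gray = 57981  → 258.5123 mm³


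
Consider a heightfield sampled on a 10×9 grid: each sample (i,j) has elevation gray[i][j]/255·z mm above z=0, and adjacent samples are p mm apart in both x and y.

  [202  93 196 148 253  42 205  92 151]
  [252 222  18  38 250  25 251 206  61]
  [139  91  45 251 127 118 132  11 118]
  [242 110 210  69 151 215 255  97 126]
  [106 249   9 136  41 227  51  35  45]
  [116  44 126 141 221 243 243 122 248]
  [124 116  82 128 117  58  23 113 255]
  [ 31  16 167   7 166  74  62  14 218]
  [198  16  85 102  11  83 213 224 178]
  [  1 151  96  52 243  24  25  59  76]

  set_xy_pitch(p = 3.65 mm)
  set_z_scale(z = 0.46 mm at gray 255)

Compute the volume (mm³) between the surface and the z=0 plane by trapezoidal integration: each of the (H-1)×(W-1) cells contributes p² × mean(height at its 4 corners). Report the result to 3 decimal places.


212.269

height_mm = gray/255 × 0.46; cell vol = 3.65² × mean(4 corners)
unit = 3.65² × 0.46 / (4×255) = 0.00600819 mm³ per gray-sum
row 0: Σ corner-gray over 8 cells = 4744  → 28.5028
row 1: Σ corner-gray over 8 cells = 4140  → 24.8739
row 2: Σ corner-gray over 8 cells = 4389  → 26.3699
row 3: Σ corner-gray over 8 cells = 4229  → 25.4086
row 4: Σ corner-gray over 8 cells = 4291  → 25.7811
row 5: Σ corner-gray over 8 cells = 4297  → 25.8172
row 6: Σ corner-gray over 8 cells = 2914  → 17.5079
row 7: Σ corner-gray over 8 cells = 3105  → 18.6554
row 8: Σ corner-gray over 8 cells = 3221  → 19.3524
Σ rows: total corner-gray = 35330  → 212.2692 mm³


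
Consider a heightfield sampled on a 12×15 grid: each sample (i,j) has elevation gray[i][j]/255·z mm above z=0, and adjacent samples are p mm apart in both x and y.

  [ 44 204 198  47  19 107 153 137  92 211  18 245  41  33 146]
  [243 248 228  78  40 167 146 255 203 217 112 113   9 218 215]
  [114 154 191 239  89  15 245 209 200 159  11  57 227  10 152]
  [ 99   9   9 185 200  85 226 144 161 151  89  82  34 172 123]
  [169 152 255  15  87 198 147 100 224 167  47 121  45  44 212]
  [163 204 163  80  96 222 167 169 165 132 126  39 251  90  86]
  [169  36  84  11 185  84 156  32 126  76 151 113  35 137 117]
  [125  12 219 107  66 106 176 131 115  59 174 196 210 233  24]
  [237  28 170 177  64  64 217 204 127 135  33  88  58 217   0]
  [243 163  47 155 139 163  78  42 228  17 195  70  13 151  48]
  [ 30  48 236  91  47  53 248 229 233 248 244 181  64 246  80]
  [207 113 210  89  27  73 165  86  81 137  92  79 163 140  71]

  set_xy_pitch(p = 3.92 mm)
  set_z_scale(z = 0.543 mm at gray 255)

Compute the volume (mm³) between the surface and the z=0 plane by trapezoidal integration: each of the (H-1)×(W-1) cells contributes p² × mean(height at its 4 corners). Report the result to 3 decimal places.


height_mm = gray/255 × 0.543; cell vol = 3.92² × mean(4 corners)
unit = 3.92² × 0.543 / (4×255) = 0.00818035 mm³ per gray-sum
row 0: Σ corner-gray over 14 cells = 7726  → 63.2014
row 1: Σ corner-gray over 14 cells = 8404  → 68.7476
row 2: Σ corner-gray over 14 cells = 7194  → 58.8494
row 3: Σ corner-gray over 14 cells = 6901  → 56.4526
row 4: Σ corner-gray over 14 cells = 7642  → 62.5142
row 5: Σ corner-gray over 14 cells = 6795  → 55.5855
row 6: Σ corner-gray over 14 cells = 6495  → 53.1314
row 7: Σ corner-gray over 14 cells = 7158  → 58.5549
row 8: Σ corner-gray over 14 cells = 6614  → 54.1048
row 9: Σ corner-gray over 14 cells = 7659  → 62.6533
row 10: Σ corner-gray over 14 cells = 7634  → 62.4488
Σ rows: total corner-gray = 80222  → 656.2439 mm³

656.244


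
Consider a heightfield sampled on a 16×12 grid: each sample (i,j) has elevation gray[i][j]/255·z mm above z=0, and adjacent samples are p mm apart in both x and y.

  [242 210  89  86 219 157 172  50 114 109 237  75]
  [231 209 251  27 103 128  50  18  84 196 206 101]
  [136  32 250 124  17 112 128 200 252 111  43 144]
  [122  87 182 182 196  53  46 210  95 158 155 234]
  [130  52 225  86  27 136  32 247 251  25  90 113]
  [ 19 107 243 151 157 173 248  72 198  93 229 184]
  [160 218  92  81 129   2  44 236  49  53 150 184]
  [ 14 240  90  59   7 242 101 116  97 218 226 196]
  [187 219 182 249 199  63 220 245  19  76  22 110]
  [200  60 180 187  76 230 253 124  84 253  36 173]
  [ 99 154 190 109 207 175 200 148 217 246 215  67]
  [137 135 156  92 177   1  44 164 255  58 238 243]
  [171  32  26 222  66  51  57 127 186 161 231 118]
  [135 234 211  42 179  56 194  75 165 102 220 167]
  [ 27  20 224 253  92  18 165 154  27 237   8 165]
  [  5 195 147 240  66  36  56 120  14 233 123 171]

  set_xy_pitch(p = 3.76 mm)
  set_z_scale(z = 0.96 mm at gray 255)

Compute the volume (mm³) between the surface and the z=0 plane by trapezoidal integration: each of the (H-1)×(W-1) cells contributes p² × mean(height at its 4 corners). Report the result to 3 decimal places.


1204.630

height_mm = gray/255 × 0.96; cell vol = 3.76² × mean(4 corners)
unit = 3.76² × 0.96 / (4×255) = 0.013306 mm³ per gray-sum
row 0: Σ corner-gray over 11 cells = 6079  → 80.8870
row 1: Σ corner-gray over 11 cells = 5694  → 75.7642
row 2: Σ corner-gray over 11 cells = 5902  → 78.5319
row 3: Σ corner-gray over 11 cells = 5669  → 75.4316
row 4: Σ corner-gray over 11 cells = 6130  → 81.5656
row 5: Σ corner-gray over 11 cells = 5997  → 79.7959
row 6: Σ corner-gray over 11 cells = 5454  → 72.5708
row 7: Σ corner-gray over 11 cells = 6287  → 83.6547
row 8: Σ corner-gray over 11 cells = 6624  → 88.1388
row 9: Σ corner-gray over 11 cells = 7227  → 96.1623
row 10: Σ corner-gray over 11 cells = 6908  → 91.9177
row 11: Σ corner-gray over 11 cells = 5627  → 74.8727
row 12: Σ corner-gray over 11 cells = 5865  → 78.0396
row 13: Σ corner-gray over 11 cells = 5846  → 77.7867
row 14: Σ corner-gray over 11 cells = 5224  → 69.5104
Σ rows: total corner-gray = 90533  → 1204.6300 mm³


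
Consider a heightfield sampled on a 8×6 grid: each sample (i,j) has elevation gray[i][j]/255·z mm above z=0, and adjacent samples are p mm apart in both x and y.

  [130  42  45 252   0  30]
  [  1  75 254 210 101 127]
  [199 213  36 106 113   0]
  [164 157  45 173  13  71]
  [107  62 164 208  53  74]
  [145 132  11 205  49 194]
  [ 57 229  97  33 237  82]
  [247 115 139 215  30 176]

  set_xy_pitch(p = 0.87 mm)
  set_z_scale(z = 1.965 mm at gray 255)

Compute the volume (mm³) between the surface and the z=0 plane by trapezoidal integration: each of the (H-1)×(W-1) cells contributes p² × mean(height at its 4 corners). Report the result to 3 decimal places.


height_mm = gray/255 × 1.965; cell vol = 0.87² × mean(4 corners)
unit = 0.87² × 1.965 / (4×255) = 0.00145815 mm³ per gray-sum
row 0: Σ corner-gray over 5 cells = 2246  → 3.2750
row 1: Σ corner-gray over 5 cells = 2543  → 3.7081
row 2: Σ corner-gray over 5 cells = 2146  → 3.1292
row 3: Σ corner-gray over 5 cells = 2166  → 3.1583
row 4: Σ corner-gray over 5 cells = 2288  → 3.3362
row 5: Σ corner-gray over 5 cells = 2464  → 3.5929
row 6: Σ corner-gray over 5 cells = 2752  → 4.0128
Σ rows: total corner-gray = 16605  → 24.2125 mm³

24.213


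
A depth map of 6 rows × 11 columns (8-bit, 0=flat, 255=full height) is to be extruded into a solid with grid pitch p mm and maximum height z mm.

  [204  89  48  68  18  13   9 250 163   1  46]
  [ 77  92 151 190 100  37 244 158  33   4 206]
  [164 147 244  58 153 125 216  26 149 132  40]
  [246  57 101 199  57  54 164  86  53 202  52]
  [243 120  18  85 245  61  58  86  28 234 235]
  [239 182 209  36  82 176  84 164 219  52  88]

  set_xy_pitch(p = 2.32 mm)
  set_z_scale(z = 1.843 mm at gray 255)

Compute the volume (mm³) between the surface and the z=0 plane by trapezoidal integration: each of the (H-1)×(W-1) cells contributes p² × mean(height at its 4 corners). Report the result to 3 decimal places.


height_mm = gray/255 × 1.843; cell vol = 2.32² × mean(4 corners)
unit = 2.32² × 1.843 / (4×255) = 0.00972526 mm³ per gray-sum
row 0: Σ corner-gray over 10 cells = 3869  → 37.6270
row 1: Σ corner-gray over 10 cells = 5005  → 48.6749
row 2: Σ corner-gray over 10 cells = 4948  → 48.1206
row 3: Σ corner-gray over 10 cells = 4592  → 44.6584
row 4: Σ corner-gray over 10 cells = 5083  → 49.4335
Σ rows: total corner-gray = 23497  → 228.5144 mm³

228.514
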